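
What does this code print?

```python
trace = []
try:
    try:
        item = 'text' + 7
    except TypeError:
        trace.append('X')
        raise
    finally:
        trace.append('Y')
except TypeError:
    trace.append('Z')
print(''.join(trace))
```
XYZ

finally runs before re-raised exception propagates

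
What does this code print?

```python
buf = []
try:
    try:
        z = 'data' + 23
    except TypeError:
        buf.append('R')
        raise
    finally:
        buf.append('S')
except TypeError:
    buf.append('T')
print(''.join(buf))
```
RST

finally runs before re-raised exception propagates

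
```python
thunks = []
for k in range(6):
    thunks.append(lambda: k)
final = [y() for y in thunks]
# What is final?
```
[5, 5, 5, 5, 5, 5]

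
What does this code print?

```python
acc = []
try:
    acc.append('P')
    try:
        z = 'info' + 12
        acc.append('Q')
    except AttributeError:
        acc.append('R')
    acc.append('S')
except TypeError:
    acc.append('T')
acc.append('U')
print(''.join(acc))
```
PTU

Inner handler doesn't match, propagates to outer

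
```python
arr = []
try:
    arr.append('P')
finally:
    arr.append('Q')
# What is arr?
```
['P', 'Q']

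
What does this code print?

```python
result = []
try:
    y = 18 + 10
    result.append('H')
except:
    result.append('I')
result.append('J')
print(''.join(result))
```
HJ

No exception, try block completes normally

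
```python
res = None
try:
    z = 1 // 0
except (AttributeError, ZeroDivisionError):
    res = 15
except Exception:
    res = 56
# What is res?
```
15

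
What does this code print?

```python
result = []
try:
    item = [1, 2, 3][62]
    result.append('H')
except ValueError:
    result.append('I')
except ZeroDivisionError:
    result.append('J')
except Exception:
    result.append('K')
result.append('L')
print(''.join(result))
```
KL

IndexError not specifically caught, falls to Exception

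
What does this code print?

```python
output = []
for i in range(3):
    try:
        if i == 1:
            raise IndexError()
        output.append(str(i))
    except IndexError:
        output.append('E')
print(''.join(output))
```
0E2

Exception on i=1 caught, loop continues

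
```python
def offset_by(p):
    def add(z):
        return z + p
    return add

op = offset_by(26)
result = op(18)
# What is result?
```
44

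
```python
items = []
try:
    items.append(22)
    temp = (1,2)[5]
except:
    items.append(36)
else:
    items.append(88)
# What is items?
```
[22, 36]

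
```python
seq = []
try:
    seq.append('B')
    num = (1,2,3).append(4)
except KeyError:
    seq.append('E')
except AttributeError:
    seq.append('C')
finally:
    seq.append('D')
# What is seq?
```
['B', 'C', 'D']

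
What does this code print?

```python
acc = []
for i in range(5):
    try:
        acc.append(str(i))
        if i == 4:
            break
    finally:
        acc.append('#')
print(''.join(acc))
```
0#1#2#3#4#

finally runs even when breaking out of loop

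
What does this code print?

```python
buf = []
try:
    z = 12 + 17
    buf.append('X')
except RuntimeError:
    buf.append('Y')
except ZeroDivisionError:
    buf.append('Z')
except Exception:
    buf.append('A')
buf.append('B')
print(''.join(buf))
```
XB

No exception, try block completes normally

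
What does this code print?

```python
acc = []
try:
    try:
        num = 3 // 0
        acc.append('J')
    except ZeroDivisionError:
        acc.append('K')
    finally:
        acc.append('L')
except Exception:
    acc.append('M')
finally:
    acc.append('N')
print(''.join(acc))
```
KLN

Both finally blocks run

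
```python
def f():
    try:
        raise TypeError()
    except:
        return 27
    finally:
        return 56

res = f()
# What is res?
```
56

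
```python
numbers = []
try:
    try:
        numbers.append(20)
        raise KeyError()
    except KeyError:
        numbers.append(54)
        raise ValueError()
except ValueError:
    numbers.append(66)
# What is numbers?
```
[20, 54, 66]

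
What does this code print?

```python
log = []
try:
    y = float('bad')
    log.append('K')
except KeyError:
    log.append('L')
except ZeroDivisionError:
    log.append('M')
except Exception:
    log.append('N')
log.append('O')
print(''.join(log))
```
NO

ValueError not specifically caught, falls to Exception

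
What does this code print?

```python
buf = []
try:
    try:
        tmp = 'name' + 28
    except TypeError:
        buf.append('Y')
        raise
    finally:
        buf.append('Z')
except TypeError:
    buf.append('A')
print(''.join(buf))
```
YZA

finally runs before re-raised exception propagates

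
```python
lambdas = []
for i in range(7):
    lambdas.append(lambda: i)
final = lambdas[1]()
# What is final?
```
6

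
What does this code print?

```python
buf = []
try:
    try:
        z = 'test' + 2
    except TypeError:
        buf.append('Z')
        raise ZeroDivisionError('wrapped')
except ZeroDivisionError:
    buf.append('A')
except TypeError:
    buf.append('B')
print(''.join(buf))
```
ZA

New ZeroDivisionError raised, caught by outer ZeroDivisionError handler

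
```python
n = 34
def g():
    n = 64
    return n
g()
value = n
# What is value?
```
34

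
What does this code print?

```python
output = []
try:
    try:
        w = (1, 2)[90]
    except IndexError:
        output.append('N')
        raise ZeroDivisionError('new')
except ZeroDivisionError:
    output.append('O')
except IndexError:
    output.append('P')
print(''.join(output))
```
NO

New ZeroDivisionError raised, caught by outer ZeroDivisionError handler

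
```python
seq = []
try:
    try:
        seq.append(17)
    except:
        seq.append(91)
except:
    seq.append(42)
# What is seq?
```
[17]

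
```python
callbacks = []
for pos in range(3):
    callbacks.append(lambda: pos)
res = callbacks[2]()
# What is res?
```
2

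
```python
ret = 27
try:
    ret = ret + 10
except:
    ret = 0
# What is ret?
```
37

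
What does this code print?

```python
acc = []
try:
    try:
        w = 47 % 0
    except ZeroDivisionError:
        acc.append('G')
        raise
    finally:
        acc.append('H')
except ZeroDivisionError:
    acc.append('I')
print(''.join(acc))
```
GHI

finally runs before re-raised exception propagates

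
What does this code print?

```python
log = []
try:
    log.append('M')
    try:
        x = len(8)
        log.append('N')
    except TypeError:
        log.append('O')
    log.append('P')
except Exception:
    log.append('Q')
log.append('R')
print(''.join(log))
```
MOPR

Inner exception caught by inner handler, outer continues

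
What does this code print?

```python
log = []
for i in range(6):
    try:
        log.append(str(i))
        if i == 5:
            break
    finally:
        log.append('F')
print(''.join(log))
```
0F1F2F3F4F5F

finally runs even when breaking out of loop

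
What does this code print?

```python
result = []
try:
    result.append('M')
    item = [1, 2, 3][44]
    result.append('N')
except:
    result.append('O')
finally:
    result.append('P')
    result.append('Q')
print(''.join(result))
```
MOPQ

Code before exception runs, then except, then all of finally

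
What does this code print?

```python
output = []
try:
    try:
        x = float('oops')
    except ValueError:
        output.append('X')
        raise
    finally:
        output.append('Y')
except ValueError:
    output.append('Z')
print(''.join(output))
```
XYZ

finally runs before re-raised exception propagates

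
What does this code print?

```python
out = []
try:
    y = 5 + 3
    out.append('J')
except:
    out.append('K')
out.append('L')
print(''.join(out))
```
JL

No exception, try block completes normally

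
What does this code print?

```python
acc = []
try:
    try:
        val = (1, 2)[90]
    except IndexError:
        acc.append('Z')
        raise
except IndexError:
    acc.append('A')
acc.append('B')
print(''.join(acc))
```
ZAB

raise without argument re-raises current exception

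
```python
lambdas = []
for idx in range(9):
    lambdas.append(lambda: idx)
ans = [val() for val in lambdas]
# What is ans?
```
[8, 8, 8, 8, 8, 8, 8, 8, 8]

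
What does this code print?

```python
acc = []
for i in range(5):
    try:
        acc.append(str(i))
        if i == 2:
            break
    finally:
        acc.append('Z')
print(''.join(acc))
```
0Z1Z2Z

finally runs even when breaking out of loop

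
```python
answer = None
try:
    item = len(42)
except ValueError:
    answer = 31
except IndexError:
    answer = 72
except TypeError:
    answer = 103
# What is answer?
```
103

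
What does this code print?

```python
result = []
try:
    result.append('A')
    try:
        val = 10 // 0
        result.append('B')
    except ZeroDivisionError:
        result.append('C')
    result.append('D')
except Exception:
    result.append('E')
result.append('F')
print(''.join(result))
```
ACDF

Inner exception caught by inner handler, outer continues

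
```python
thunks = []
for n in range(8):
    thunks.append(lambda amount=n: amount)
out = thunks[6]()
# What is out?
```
6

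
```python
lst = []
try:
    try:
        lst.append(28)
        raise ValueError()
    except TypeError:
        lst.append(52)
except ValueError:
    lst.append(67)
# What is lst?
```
[28, 67]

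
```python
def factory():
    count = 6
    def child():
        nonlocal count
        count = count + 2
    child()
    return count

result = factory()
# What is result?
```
8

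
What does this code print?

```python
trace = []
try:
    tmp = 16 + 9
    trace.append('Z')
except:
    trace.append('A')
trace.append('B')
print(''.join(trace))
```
ZB

No exception, try block completes normally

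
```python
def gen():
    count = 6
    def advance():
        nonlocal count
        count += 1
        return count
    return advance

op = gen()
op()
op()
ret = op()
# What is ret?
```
9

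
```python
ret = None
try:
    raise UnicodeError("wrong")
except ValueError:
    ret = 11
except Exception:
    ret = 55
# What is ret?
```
11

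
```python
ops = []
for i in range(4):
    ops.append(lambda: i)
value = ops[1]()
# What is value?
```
3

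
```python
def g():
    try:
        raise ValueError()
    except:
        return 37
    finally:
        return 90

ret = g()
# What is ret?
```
90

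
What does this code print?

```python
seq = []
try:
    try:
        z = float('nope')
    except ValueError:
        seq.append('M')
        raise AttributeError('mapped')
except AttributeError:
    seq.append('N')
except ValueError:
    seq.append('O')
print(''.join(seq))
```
MN

New AttributeError raised, caught by outer AttributeError handler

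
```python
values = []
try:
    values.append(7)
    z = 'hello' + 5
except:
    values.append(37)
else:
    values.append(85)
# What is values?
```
[7, 37]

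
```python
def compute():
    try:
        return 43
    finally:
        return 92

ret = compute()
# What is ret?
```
92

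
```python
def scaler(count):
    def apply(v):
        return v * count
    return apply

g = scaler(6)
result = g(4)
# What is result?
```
24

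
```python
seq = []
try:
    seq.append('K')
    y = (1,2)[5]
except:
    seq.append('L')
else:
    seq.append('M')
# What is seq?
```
['K', 'L']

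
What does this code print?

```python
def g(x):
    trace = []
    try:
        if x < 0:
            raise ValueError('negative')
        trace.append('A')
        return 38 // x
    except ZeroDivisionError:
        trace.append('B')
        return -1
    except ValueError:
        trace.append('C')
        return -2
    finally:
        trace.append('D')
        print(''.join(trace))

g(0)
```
ABD

x=0 causes ZeroDivisionError, caught, finally prints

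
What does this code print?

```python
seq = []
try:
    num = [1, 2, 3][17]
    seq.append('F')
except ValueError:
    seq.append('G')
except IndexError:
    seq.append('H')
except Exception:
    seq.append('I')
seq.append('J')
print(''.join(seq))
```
HJ

IndexError matches before generic Exception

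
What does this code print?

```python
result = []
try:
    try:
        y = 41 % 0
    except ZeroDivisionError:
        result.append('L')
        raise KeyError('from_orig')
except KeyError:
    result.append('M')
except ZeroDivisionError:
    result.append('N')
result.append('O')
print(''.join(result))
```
LMO

KeyError raised and caught, original ZeroDivisionError not re-raised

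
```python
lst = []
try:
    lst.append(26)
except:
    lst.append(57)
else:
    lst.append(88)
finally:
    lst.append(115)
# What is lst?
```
[26, 88, 115]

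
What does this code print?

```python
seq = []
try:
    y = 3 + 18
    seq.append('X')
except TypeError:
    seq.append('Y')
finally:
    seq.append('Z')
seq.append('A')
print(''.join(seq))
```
XZA

finally runs after normal execution too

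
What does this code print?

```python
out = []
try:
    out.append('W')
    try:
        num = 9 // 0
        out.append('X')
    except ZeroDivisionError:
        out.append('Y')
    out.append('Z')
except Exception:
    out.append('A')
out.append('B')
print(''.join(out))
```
WYZB

Inner exception caught by inner handler, outer continues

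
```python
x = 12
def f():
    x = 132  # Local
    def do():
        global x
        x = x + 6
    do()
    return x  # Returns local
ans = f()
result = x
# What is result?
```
18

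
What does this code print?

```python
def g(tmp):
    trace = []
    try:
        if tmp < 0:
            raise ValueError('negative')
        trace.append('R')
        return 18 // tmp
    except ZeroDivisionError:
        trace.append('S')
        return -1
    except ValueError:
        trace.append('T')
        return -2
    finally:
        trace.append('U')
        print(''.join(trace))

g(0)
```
RSU

tmp=0 causes ZeroDivisionError, caught, finally prints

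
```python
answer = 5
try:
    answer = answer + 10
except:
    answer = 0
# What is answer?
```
15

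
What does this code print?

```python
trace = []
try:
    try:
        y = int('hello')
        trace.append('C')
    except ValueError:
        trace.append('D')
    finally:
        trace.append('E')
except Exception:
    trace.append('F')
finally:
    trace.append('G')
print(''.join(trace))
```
DEG

Both finally blocks run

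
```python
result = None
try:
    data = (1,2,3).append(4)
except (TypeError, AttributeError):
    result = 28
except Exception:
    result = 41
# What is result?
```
28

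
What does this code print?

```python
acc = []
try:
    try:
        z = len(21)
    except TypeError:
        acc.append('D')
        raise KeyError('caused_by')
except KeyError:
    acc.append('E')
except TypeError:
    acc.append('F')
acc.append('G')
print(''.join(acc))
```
DEG

KeyError raised and caught, original TypeError not re-raised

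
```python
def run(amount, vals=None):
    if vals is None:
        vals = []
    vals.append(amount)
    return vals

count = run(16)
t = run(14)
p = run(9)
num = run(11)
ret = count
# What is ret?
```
[16]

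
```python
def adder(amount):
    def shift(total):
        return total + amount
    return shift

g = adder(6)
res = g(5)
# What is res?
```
11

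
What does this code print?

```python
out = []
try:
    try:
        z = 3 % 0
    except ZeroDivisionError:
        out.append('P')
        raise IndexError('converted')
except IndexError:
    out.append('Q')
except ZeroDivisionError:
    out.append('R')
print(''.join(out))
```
PQ

New IndexError raised, caught by outer IndexError handler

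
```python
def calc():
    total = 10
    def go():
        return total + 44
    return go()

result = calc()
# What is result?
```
54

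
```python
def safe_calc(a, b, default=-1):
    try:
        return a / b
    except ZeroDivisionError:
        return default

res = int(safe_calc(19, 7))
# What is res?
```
2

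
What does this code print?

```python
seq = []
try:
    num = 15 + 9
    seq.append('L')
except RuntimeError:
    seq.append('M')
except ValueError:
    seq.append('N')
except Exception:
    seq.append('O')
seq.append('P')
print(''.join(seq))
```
LP

No exception, try block completes normally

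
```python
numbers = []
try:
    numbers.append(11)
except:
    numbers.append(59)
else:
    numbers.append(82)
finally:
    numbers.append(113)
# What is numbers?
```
[11, 82, 113]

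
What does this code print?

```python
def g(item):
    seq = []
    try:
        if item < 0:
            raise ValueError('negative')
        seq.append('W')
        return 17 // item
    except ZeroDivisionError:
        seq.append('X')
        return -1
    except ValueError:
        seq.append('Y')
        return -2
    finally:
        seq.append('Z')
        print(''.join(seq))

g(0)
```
WXZ

item=0 causes ZeroDivisionError, caught, finally prints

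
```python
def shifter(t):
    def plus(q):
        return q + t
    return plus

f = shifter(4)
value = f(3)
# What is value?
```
7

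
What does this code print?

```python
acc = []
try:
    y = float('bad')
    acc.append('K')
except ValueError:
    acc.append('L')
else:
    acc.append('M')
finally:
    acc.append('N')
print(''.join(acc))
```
LN

Exception: except runs, else skipped, finally runs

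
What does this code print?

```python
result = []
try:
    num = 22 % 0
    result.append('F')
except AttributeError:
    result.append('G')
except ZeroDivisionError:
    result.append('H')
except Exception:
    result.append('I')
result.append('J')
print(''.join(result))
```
HJ

ZeroDivisionError matches before generic Exception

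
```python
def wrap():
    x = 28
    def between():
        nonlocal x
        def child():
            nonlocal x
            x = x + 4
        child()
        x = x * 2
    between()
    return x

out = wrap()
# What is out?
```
64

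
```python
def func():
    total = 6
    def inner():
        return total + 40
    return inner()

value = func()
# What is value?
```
46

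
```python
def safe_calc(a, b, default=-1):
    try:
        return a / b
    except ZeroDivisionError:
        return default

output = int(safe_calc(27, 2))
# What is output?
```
13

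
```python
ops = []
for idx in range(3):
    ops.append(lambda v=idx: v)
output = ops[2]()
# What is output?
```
2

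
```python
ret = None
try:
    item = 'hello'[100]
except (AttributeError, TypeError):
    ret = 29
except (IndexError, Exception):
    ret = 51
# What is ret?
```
51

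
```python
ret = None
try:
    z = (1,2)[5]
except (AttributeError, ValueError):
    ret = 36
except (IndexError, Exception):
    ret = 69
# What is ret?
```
69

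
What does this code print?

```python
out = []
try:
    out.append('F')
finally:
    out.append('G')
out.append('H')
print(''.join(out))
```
FGH

try/finally without except, no exception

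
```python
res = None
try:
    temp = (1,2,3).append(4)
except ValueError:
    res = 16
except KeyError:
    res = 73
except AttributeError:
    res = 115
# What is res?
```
115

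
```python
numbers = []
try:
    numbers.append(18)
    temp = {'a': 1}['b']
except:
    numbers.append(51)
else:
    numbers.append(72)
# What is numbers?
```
[18, 51]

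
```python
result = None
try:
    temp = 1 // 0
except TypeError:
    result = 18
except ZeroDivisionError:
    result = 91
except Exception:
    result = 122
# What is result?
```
91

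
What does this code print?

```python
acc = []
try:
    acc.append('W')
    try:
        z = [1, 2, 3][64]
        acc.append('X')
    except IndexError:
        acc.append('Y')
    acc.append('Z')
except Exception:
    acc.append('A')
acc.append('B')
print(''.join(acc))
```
WYZB

Inner exception caught by inner handler, outer continues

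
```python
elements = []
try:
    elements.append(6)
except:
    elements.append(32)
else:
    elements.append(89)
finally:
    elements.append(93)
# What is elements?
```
[6, 89, 93]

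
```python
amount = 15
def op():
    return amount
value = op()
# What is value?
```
15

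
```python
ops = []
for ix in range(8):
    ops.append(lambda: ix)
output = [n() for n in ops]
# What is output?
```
[7, 7, 7, 7, 7, 7, 7, 7]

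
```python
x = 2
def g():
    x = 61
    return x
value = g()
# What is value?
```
61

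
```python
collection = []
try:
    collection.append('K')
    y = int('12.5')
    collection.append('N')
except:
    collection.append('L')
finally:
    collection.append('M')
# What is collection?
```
['K', 'L', 'M']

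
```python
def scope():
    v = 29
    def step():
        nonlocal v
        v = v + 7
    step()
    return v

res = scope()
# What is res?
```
36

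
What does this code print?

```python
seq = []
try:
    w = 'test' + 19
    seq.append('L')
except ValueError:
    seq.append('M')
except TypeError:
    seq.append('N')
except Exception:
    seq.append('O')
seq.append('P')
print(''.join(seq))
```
NP

TypeError matches before generic Exception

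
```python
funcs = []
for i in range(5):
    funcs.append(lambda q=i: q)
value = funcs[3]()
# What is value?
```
3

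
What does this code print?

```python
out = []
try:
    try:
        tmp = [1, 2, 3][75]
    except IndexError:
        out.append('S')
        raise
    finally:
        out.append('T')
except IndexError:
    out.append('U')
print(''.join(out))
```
STU

finally runs before re-raised exception propagates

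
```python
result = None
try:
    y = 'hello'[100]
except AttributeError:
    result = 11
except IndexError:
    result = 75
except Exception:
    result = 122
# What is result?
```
75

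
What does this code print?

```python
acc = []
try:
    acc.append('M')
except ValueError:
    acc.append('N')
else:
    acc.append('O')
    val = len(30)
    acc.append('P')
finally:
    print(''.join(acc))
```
MO

Try succeeds, else appends 'O', TypeError in else is uncaught, finally prints before exception propagates ('P' never appended)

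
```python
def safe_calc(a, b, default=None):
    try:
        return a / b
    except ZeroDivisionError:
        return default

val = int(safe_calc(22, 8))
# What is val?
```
2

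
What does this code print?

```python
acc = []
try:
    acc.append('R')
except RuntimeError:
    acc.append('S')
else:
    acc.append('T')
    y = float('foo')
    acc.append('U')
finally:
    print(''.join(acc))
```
RT

Try succeeds, else appends 'T', ValueError in else is uncaught, finally prints before exception propagates ('U' never appended)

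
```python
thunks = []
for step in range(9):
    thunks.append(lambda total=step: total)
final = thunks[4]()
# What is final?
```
4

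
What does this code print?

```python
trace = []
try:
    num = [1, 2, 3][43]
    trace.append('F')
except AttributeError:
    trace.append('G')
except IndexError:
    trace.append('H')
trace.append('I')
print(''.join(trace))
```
HI

IndexError is caught by its specific handler, not AttributeError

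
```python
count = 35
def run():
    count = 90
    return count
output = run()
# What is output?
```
90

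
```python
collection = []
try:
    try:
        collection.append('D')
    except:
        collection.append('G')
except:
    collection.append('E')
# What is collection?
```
['D']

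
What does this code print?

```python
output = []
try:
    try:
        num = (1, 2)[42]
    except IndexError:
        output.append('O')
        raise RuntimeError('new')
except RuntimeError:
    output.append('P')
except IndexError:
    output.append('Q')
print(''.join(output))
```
OP

New RuntimeError raised, caught by outer RuntimeError handler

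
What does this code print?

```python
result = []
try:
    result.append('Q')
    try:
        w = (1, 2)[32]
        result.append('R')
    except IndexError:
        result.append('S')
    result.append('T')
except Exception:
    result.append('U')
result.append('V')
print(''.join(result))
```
QSTV

Inner exception caught by inner handler, outer continues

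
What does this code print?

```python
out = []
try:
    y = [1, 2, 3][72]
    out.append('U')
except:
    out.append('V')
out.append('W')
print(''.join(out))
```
VW

Exception raised in try, caught by bare except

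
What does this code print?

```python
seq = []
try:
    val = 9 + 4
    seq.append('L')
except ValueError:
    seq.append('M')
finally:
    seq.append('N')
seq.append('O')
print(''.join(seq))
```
LNO

finally runs after normal execution too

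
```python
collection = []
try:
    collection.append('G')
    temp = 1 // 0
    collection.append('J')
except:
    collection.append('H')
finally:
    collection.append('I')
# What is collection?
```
['G', 'H', 'I']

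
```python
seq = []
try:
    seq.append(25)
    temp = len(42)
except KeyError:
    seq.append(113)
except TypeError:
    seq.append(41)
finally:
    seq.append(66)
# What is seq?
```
[25, 41, 66]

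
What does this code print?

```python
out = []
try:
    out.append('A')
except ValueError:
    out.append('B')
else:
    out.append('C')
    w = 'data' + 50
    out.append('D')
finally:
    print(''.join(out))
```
AC

Try succeeds, else appends 'C', TypeError in else is uncaught, finally prints before exception propagates ('D' never appended)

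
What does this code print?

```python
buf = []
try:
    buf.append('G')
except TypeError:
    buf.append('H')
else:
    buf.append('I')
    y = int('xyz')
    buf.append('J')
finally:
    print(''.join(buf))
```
GI

Try succeeds, else appends 'I', ValueError in else is uncaught, finally prints before exception propagates ('J' never appended)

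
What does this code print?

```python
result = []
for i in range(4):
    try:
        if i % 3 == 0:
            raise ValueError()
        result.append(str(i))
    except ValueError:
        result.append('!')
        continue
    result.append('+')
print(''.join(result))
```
!1+2+!

continue in except skips rest of loop body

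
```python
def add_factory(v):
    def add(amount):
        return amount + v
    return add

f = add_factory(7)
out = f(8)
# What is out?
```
15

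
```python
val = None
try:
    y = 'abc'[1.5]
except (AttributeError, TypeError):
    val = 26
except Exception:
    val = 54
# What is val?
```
26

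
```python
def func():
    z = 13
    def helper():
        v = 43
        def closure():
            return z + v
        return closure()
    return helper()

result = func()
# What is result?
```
56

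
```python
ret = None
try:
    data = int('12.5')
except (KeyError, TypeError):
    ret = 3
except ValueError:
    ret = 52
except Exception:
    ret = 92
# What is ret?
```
52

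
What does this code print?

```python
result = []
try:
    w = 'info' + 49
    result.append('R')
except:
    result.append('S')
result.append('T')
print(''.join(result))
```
ST

Exception raised in try, caught by bare except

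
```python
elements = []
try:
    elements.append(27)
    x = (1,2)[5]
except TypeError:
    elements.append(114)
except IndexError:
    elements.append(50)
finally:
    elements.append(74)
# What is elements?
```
[27, 50, 74]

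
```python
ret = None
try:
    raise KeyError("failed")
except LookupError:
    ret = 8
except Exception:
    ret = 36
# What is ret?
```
8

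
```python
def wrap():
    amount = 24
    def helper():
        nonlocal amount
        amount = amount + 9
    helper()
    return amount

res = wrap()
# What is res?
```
33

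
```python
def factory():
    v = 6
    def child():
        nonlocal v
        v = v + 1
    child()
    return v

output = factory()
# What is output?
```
7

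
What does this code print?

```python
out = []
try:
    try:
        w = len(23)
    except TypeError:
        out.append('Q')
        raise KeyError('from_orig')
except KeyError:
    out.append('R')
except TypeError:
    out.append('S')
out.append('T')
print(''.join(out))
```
QRT

KeyError raised and caught, original TypeError not re-raised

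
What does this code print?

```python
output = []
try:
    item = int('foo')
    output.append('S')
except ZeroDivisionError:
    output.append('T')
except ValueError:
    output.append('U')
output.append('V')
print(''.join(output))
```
UV

ValueError is caught by its specific handler, not ZeroDivisionError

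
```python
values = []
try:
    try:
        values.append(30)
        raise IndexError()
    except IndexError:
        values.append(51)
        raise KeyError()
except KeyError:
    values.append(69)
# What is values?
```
[30, 51, 69]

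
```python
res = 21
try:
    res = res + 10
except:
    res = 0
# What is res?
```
31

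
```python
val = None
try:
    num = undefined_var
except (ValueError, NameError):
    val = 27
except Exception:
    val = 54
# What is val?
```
27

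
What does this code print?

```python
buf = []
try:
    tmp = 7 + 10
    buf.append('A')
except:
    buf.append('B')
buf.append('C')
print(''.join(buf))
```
AC

No exception, try block completes normally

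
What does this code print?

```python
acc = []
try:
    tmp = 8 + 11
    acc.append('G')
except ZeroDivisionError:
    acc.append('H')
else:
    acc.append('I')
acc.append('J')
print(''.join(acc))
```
GIJ

else block runs when no exception occurs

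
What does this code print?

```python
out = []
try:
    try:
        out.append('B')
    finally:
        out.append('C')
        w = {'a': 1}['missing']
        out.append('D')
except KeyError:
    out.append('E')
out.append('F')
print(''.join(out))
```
BCEF

Exception in inner finally caught by outer except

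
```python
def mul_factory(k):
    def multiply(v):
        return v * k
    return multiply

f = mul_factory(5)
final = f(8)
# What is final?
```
40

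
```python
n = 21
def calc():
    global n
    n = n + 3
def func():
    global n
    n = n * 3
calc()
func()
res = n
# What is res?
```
72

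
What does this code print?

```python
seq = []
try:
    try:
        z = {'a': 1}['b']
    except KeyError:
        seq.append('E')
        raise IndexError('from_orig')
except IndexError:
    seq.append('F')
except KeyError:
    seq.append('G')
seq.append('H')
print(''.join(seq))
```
EFH

IndexError raised and caught, original KeyError not re-raised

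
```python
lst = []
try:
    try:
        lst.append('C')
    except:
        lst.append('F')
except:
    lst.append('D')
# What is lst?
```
['C']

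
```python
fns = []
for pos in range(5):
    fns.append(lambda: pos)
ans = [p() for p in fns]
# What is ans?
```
[4, 4, 4, 4, 4]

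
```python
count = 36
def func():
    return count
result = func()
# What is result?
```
36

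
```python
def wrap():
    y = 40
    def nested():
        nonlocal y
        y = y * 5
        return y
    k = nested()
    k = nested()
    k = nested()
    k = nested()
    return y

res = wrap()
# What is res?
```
25000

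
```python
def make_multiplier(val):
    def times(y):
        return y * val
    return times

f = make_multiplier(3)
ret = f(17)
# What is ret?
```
51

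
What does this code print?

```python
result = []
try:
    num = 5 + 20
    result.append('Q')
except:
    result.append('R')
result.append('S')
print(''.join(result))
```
QS

No exception, try block completes normally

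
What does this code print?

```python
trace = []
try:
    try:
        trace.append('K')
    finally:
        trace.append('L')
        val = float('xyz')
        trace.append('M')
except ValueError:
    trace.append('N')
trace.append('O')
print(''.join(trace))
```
KLNO

Exception in inner finally caught by outer except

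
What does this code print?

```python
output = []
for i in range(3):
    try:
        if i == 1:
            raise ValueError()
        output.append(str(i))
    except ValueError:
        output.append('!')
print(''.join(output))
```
0!2

Exception on i=1 caught, loop continues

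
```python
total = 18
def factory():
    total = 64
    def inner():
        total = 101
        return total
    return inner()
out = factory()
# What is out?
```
101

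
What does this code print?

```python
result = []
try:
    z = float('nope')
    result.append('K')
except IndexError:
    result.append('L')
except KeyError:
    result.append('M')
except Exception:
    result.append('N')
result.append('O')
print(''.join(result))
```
NO

ValueError not specifically caught, falls to Exception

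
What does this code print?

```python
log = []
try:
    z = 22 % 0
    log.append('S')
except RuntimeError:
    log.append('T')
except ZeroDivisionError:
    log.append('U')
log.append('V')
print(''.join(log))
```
UV

ZeroDivisionError is caught by its specific handler, not RuntimeError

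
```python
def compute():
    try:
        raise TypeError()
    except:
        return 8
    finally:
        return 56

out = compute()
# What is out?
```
56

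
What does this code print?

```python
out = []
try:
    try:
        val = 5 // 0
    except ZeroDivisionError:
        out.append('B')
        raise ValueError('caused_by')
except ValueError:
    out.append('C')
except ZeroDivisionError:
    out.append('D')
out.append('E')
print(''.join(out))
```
BCE

ValueError raised and caught, original ZeroDivisionError not re-raised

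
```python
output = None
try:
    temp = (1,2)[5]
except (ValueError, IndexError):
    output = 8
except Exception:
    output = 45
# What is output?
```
8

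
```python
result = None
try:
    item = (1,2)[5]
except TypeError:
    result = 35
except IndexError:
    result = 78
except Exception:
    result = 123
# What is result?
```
78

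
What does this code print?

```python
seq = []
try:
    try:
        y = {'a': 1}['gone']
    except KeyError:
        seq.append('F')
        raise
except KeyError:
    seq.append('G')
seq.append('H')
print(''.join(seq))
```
FGH

raise without argument re-raises current exception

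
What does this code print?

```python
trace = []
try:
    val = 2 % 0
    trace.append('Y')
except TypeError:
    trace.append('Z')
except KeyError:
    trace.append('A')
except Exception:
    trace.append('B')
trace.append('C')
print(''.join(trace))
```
BC

ZeroDivisionError not specifically caught, falls to Exception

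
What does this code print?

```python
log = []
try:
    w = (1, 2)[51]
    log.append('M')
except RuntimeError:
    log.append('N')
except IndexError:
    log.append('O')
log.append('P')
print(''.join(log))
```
OP

IndexError is caught by its specific handler, not RuntimeError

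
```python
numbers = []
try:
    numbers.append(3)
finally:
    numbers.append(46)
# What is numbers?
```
[3, 46]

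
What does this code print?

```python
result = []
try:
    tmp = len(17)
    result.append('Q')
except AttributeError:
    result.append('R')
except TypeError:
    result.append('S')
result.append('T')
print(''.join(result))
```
ST

TypeError is caught by its specific handler, not AttributeError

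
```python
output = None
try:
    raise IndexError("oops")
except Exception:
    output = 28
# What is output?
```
28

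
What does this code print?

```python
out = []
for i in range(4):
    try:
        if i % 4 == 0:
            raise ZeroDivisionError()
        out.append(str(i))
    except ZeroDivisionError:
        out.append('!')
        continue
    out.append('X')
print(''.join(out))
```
!1X2X3X

continue in except skips rest of loop body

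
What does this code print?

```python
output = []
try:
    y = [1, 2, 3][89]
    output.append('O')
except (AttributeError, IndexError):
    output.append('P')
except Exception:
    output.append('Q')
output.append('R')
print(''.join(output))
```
PR

IndexError matches tuple containing it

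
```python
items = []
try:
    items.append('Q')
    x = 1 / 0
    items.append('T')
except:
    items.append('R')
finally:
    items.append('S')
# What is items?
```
['Q', 'R', 'S']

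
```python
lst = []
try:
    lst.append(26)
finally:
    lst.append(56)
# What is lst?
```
[26, 56]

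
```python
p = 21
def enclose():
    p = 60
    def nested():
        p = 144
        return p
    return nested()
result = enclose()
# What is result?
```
144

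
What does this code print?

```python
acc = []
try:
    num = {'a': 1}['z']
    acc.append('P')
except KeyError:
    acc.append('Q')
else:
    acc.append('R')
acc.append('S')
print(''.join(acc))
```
QS

else block skipped when exception is caught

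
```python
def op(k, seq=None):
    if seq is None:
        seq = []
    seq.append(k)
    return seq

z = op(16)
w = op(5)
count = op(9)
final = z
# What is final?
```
[16]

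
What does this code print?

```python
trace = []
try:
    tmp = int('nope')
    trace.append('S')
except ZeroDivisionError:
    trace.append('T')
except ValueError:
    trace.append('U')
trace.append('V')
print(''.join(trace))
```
UV

ValueError is caught by its specific handler, not ZeroDivisionError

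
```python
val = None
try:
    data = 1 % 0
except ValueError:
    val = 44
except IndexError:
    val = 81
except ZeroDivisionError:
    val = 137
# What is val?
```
137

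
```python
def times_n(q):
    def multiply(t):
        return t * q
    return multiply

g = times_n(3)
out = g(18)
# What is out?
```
54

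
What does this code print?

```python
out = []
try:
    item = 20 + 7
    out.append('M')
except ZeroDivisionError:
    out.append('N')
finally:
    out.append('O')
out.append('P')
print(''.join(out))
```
MOP

finally runs after normal execution too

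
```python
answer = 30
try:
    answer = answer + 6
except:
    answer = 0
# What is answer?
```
36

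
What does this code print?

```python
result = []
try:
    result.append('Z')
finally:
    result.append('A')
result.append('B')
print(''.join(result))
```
ZAB

try/finally without except, no exception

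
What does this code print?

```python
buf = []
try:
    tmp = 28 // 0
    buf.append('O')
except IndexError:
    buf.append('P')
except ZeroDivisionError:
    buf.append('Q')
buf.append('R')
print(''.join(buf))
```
QR

ZeroDivisionError is caught by its specific handler, not IndexError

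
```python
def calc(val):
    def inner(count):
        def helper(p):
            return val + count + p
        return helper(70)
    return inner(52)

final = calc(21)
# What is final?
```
143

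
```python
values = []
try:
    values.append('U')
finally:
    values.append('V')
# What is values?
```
['U', 'V']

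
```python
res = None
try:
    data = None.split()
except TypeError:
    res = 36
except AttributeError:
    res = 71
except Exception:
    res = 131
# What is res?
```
71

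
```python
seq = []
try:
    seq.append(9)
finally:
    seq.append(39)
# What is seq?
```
[9, 39]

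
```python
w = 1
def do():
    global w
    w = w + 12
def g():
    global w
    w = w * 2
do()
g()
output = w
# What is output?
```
26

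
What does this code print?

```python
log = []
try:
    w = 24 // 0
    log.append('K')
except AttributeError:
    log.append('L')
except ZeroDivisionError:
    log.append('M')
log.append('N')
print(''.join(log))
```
MN

ZeroDivisionError is caught by its specific handler, not AttributeError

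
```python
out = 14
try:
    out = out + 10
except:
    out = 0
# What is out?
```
24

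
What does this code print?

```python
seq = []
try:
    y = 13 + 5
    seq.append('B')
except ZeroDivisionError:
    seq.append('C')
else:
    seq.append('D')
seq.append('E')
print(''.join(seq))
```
BDE

else block runs when no exception occurs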